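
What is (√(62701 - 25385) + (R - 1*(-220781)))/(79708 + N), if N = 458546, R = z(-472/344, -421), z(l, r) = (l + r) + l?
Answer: 526409/1285829 + √9329/269127 ≈ 0.40975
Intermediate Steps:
z(l, r) = r + 2*l
R = -18221/43 (R = -421 + 2*(-472/344) = -421 + 2*(-472*1/344) = -421 + 2*(-59/43) = -421 - 118/43 = -18221/43 ≈ -423.74)
(√(62701 - 25385) + (R - 1*(-220781)))/(79708 + N) = (√(62701 - 25385) + (-18221/43 - 1*(-220781)))/(79708 + 458546) = (√37316 + (-18221/43 + 220781))/538254 = (2*√9329 + 9475362/43)*(1/538254) = (9475362/43 + 2*√9329)*(1/538254) = 526409/1285829 + √9329/269127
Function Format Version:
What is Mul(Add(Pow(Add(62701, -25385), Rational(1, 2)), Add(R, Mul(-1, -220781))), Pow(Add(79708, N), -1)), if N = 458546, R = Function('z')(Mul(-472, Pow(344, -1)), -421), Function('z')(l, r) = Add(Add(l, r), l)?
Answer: Add(Rational(526409, 1285829), Mul(Rational(1, 269127), Pow(9329, Rational(1, 2)))) ≈ 0.40975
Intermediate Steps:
Function('z')(l, r) = Add(r, Mul(2, l))
R = Rational(-18221, 43) (R = Add(-421, Mul(2, Mul(-472, Pow(344, -1)))) = Add(-421, Mul(2, Mul(-472, Rational(1, 344)))) = Add(-421, Mul(2, Rational(-59, 43))) = Add(-421, Rational(-118, 43)) = Rational(-18221, 43) ≈ -423.74)
Mul(Add(Pow(Add(62701, -25385), Rational(1, 2)), Add(R, Mul(-1, -220781))), Pow(Add(79708, N), -1)) = Mul(Add(Pow(Add(62701, -25385), Rational(1, 2)), Add(Rational(-18221, 43), Mul(-1, -220781))), Pow(Add(79708, 458546), -1)) = Mul(Add(Pow(37316, Rational(1, 2)), Add(Rational(-18221, 43), 220781)), Pow(538254, -1)) = Mul(Add(Mul(2, Pow(9329, Rational(1, 2))), Rational(9475362, 43)), Rational(1, 538254)) = Mul(Add(Rational(9475362, 43), Mul(2, Pow(9329, Rational(1, 2)))), Rational(1, 538254)) = Add(Rational(526409, 1285829), Mul(Rational(1, 269127), Pow(9329, Rational(1, 2))))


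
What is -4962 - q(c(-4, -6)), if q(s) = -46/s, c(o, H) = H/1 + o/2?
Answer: -19871/4 ≈ -4967.8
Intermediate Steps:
c(o, H) = H + o/2 (c(o, H) = H*1 + o*(½) = H + o/2)
-4962 - q(c(-4, -6)) = -4962 - (-46)/(-6 + (½)*(-4)) = -4962 - (-46)/(-6 - 2) = -4962 - (-46)/(-8) = -4962 - (-46)*(-1)/8 = -4962 - 1*23/4 = -4962 - 23/4 = -19871/4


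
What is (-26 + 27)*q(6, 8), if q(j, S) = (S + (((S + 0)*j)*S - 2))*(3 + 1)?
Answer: 1560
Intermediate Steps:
q(j, S) = -8 + 4*S + 4*j*S² (q(j, S) = (S + ((S*j)*S - 2))*4 = (S + (j*S² - 2))*4 = (S + (-2 + j*S²))*4 = (-2 + S + j*S²)*4 = -8 + 4*S + 4*j*S²)
(-26 + 27)*q(6, 8) = (-26 + 27)*(-8 + 4*8 + 4*6*8²) = 1*(-8 + 32 + 4*6*64) = 1*(-8 + 32 + 1536) = 1*1560 = 1560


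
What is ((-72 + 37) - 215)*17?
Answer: -4250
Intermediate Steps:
((-72 + 37) - 215)*17 = (-35 - 215)*17 = -250*17 = -4250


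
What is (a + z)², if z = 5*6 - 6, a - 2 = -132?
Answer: 11236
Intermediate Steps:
a = -130 (a = 2 - 132 = -130)
z = 24 (z = 30 - 6 = 24)
(a + z)² = (-130 + 24)² = (-106)² = 11236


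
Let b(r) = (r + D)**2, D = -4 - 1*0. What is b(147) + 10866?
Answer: 31315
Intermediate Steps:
D = -4 (D = -4 + 0 = -4)
b(r) = (-4 + r)**2 (b(r) = (r - 4)**2 = (-4 + r)**2)
b(147) + 10866 = (-4 + 147)**2 + 10866 = 143**2 + 10866 = 20449 + 10866 = 31315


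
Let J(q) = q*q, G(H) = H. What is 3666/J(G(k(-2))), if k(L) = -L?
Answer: 1833/2 ≈ 916.50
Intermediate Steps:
J(q) = q**2
3666/J(G(k(-2))) = 3666/((-1*(-2))**2) = 3666/(2**2) = 3666/4 = 3666*(1/4) = 1833/2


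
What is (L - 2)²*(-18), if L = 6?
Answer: -288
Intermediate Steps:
(L - 2)²*(-18) = (6 - 2)²*(-18) = 4²*(-18) = 16*(-18) = -288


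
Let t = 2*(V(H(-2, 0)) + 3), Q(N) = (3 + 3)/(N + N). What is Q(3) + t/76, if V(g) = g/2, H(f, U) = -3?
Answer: 79/76 ≈ 1.0395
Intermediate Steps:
V(g) = g/2 (V(g) = g*(1/2) = g/2)
Q(N) = 3/N (Q(N) = 6/((2*N)) = 6*(1/(2*N)) = 3/N)
t = 3 (t = 2*((1/2)*(-3) + 3) = 2*(-3/2 + 3) = 2*(3/2) = 3)
Q(3) + t/76 = 3/3 + 3/76 = 3*(1/3) + 3*(1/76) = 1 + 3/76 = 79/76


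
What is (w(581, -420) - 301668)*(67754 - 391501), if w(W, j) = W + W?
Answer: 97287915982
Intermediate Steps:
w(W, j) = 2*W
(w(581, -420) - 301668)*(67754 - 391501) = (2*581 - 301668)*(67754 - 391501) = (1162 - 301668)*(-323747) = -300506*(-323747) = 97287915982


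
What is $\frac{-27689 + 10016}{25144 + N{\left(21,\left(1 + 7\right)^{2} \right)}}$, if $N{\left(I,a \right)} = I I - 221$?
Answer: $- \frac{17673}{25364} \approx -0.69677$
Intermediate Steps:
$N{\left(I,a \right)} = -221 + I^{2}$ ($N{\left(I,a \right)} = I^{2} - 221 = -221 + I^{2}$)
$\frac{-27689 + 10016}{25144 + N{\left(21,\left(1 + 7\right)^{2} \right)}} = \frac{-27689 + 10016}{25144 - \left(221 - 21^{2}\right)} = - \frac{17673}{25144 + \left(-221 + 441\right)} = - \frac{17673}{25144 + 220} = - \frac{17673}{25364}$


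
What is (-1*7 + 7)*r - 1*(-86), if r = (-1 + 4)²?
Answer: 86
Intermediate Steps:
r = 9 (r = 3² = 9)
(-1*7 + 7)*r - 1*(-86) = (-1*7 + 7)*9 - 1*(-86) = (-7 + 7)*9 + 86 = 0*9 + 86 = 0 + 86 = 86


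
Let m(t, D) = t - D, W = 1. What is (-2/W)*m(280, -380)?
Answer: -1320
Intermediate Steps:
(-2/W)*m(280, -380) = (-2/1)*(280 - 1*(-380)) = (-2*1)*(280 + 380) = -2*660 = -1320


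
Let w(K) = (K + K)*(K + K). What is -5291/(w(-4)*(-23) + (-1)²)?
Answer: 5291/1471 ≈ 3.5969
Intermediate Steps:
w(K) = 4*K² (w(K) = (2*K)*(2*K) = 4*K²)
-5291/(w(-4)*(-23) + (-1)²) = -5291/((4*(-4)²)*(-23) + (-1)²) = -5291/((4*16)*(-23) + 1) = -5291/(64*(-23) + 1) = -5291/(-1472 + 1) = -5291/(-1471) = -5291*(-1/1471) = 5291/1471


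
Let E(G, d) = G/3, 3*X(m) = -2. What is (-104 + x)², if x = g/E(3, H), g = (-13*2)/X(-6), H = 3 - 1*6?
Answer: 4225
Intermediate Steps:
X(m) = -⅔ (X(m) = (⅓)*(-2) = -⅔)
H = -3 (H = 3 - 6 = -3)
E(G, d) = G/3 (E(G, d) = G*(⅓) = G/3)
g = 39 (g = (-13*2)/(-⅔) = -26*(-3/2) = 39)
x = 39 (x = 39/(((⅓)*3)) = 39/1 = 39*1 = 39)
(-104 + x)² = (-104 + 39)² = (-65)² = 4225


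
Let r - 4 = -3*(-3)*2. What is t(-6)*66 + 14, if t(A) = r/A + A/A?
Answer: -162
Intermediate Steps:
r = 22 (r = 4 - 3*(-3)*2 = 4 + 9*2 = 4 + 18 = 22)
t(A) = 1 + 22/A (t(A) = 22/A + A/A = 22/A + 1 = 1 + 22/A)
t(-6)*66 + 14 = ((22 - 6)/(-6))*66 + 14 = -⅙*16*66 + 14 = -8/3*66 + 14 = -176 + 14 = -162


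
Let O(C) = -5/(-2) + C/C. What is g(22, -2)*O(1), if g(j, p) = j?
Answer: 77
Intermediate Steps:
O(C) = 7/2 (O(C) = -5*(-½) + 1 = 5/2 + 1 = 7/2)
g(22, -2)*O(1) = 22*(7/2) = 77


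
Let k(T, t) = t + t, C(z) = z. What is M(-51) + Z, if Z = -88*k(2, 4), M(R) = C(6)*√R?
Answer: -704 + 6*I*√51 ≈ -704.0 + 42.849*I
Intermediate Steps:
M(R) = 6*√R
k(T, t) = 2*t
Z = -704 (Z = -176*4 = -88*8 = -704)
M(-51) + Z = 6*√(-51) - 704 = 6*(I*√51) - 704 = 6*I*√51 - 704 = -704 + 6*I*√51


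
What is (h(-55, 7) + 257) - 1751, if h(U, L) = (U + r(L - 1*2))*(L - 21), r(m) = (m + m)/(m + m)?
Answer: -738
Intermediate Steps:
r(m) = 1 (r(m) = (2*m)/((2*m)) = (2*m)*(1/(2*m)) = 1)
h(U, L) = (1 + U)*(-21 + L) (h(U, L) = (U + 1)*(L - 21) = (1 + U)*(-21 + L))
(h(-55, 7) + 257) - 1751 = ((-21 + 7 - 21*(-55) + 7*(-55)) + 257) - 1751 = ((-21 + 7 + 1155 - 385) + 257) - 1751 = (756 + 257) - 1751 = 1013 - 1751 = -738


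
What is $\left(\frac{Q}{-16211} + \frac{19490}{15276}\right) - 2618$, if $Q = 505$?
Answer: $- \frac{324005640919}{123819618} \approx -2616.8$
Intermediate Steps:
$\left(\frac{Q}{-16211} + \frac{19490}{15276}\right) - 2618 = \left(\frac{505}{-16211} + \frac{19490}{15276}\right) - 2618 = \left(505 \left(- \frac{1}{16211}\right) + 19490 \cdot \frac{1}{15276}\right) - 2618 = \left(- \frac{505}{16211} + \frac{9745}{7638}\right) - 2618 = \frac{154119005}{123819618} - 2618 = - \frac{324005640919}{123819618}$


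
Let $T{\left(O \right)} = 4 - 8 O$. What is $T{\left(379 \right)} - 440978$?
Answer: $-444006$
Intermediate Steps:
$T{\left(379 \right)} - 440978 = \left(4 - 3032\right) - 440978 = -3028 - 440978 = -444006$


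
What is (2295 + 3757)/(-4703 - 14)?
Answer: -68/53 ≈ -1.2830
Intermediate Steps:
(2295 + 3757)/(-4703 - 14) = 6052/(-4717) = 6052*(-1/4717) = -68/53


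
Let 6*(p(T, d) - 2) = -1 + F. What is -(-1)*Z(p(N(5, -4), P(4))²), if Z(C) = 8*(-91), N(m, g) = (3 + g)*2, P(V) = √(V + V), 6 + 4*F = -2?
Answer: -728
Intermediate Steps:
F = -2 (F = -3/2 + (¼)*(-2) = -3/2 - ½ = -2)
P(V) = √2*√V (P(V) = √(2*V) = √2*√V)
N(m, g) = 6 + 2*g
p(T, d) = 3/2 (p(T, d) = 2 + (-1 - 2)/6 = 2 + (⅙)*(-3) = 2 - ½ = 3/2)
Z(C) = -728
-(-1)*Z(p(N(5, -4), P(4))²) = -(-1)*(-728) = -1*728 = -728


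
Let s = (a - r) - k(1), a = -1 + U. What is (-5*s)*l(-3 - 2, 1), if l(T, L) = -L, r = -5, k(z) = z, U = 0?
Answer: 15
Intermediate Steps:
a = -1 (a = -1 + 0 = -1)
s = 3 (s = (-1 - 1*(-5)) - 1*1 = (-1 + 5) - 1 = 4 - 1 = 3)
(-5*s)*l(-3 - 2, 1) = (-5*3)*(-1*1) = -15*(-1) = 15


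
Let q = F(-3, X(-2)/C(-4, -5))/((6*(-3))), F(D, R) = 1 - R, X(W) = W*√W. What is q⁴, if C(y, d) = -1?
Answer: 17/104976 + 7*I*√2/13122 ≈ 0.00016194 + 0.00075442*I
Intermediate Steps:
X(W) = W^(3/2)
q = -1/18 + I*√2/9 (q = (1 - (-2)^(3/2)/(-1))/((6*(-3))) = (1 - (-2*I*√2)*(-1))/(-18) = (1 - 2*I*√2)*(-1/18) = -1/18 + I*√2/9 ≈ -0.055556 + 0.15713*I)
q⁴ = (-1/18 + I*√2/9)⁴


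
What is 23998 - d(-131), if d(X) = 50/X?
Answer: 3143788/131 ≈ 23998.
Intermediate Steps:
23998 - d(-131) = 23998 - 50/(-131) = 23998 - 50*(-1)/131 = 23998 - 1*(-50/131) = 23998 + 50/131 = 3143788/131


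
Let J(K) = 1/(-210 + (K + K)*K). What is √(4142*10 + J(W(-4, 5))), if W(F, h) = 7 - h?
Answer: 17*√5848102/202 ≈ 203.52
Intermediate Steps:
J(K) = 1/(-210 + 2*K²) (J(K) = 1/(-210 + (2*K)*K) = 1/(-210 + 2*K²))
√(4142*10 + J(W(-4, 5))) = √(4142*10 + 1/(2*(-105 + (7 - 1*5)²))) = √(41420 + 1/(2*(-105 + (7 - 5)²))) = √(41420 + 1/(2*(-105 + 2²))) = √(41420 + 1/(2*(-105 + 4))) = √(41420 + (½)/(-101)) = √(41420 + (½)*(-1/101)) = √(41420 - 1/202) = √(8366839/202) = 17*√5848102/202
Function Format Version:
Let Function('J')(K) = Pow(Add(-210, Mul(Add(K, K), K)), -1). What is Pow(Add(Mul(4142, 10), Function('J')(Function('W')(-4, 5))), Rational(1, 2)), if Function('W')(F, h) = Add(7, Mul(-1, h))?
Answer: Mul(Rational(17, 202), Pow(5848102, Rational(1, 2))) ≈ 203.52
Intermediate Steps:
Function('J')(K) = Pow(Add(-210, Mul(2, Pow(K, 2))), -1) (Function('J')(K) = Pow(Add(-210, Mul(Mul(2, K), K)), -1) = Pow(Add(-210, Mul(2, Pow(K, 2))), -1))
Pow(Add(Mul(4142, 10), Function('J')(Function('W')(-4, 5))), Rational(1, 2)) = Pow(Add(Mul(4142, 10), Mul(Rational(1, 2), Pow(Add(-105, Pow(Add(7, Mul(-1, 5)), 2)), -1))), Rational(1, 2)) = Pow(Add(41420, Mul(Rational(1, 2), Pow(Add(-105, Pow(Add(7, -5), 2)), -1))), Rational(1, 2)) = Pow(Add(41420, Mul(Rational(1, 2), Pow(Add(-105, Pow(2, 2)), -1))), Rational(1, 2)) = Pow(Add(41420, Mul(Rational(1, 2), Pow(Add(-105, 4), -1))), Rational(1, 2)) = Pow(Add(41420, Mul(Rational(1, 2), Pow(-101, -1))), Rational(1, 2)) = Pow(Add(41420, Mul(Rational(1, 2), Rational(-1, 101))), Rational(1, 2)) = Pow(Add(41420, Rational(-1, 202)), Rational(1, 2)) = Pow(Rational(8366839, 202), Rational(1, 2)) = Mul(Rational(17, 202), Pow(5848102, Rational(1, 2)))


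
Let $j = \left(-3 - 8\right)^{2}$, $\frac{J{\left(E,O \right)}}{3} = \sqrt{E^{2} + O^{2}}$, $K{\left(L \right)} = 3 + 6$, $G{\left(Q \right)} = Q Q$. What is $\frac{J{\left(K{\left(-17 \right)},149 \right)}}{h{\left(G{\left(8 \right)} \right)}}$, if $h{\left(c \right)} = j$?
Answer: $\frac{3 \sqrt{22282}}{121} \approx 3.7009$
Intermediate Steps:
$G{\left(Q \right)} = Q^{2}$
$K{\left(L \right)} = 9$
$J{\left(E,O \right)} = 3 \sqrt{E^{2} + O^{2}}$
$j = 121$ ($j = \left(-11\right)^{2} = 121$)
$h{\left(c \right)} = 121$
$\frac{J{\left(K{\left(-17 \right)},149 \right)}}{h{\left(G{\left(8 \right)} \right)}} = \frac{3 \sqrt{9^{2} + 149^{2}}}{121} = 3 \sqrt{81 + 22201} \cdot \frac{1}{121} = 3 \sqrt{22282} \cdot \frac{1}{121} = \frac{3 \sqrt{22282}}{121}$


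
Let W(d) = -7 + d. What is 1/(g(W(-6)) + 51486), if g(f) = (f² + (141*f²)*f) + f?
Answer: -1/258135 ≈ -3.8739e-6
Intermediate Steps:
g(f) = f + f² + 141*f³ (g(f) = (f² + 141*f³) + f = f + f² + 141*f³)
1/(g(W(-6)) + 51486) = 1/((-7 - 6)*(1 + (-7 - 6) + 141*(-7 - 6)²) + 51486) = 1/(-13*(1 - 13 + 141*(-13)²) + 51486) = 1/(-13*(1 - 13 + 141*169) + 51486) = 1/(-13*(1 - 13 + 23829) + 51486) = 1/(-13*23817 + 51486) = 1/(-309621 + 51486) = 1/(-258135) = -1/258135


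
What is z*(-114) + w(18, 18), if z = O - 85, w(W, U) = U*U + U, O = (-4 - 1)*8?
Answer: 14592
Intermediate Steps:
O = -40 (O = -5*8 = -40)
w(W, U) = U + U² (w(W, U) = U² + U = U + U²)
z = -125 (z = -40 - 85 = -125)
z*(-114) + w(18, 18) = -125*(-114) + 18*(1 + 18) = 14250 + 18*19 = 14250 + 342 = 14592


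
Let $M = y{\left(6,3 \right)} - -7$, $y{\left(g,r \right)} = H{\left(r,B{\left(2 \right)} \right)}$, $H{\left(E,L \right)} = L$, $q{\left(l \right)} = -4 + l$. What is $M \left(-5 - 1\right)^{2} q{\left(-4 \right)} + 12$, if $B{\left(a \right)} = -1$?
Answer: $-1716$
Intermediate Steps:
$y{\left(g,r \right)} = -1$
$M = 6$ ($M = -1 - -7 = -1 + 7 = 6$)
$M \left(-5 - 1\right)^{2} q{\left(-4 \right)} + 12 = 6 \left(-5 - 1\right)^{2} \left(-4 - 4\right) + 12 = 6 \left(-6\right)^{2} \left(-8\right) + 12 = 6 \cdot 36 \left(-8\right) + 12 = 6 \left(-288\right) + 12 = -1728 + 12 = -1716$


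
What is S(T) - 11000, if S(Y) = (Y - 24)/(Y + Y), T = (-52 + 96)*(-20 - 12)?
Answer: -3871821/352 ≈ -10999.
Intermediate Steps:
T = -1408 (T = 44*(-32) = -1408)
S(Y) = (-24 + Y)/(2*Y) (S(Y) = (-24 + Y)/((2*Y)) = (-24 + Y)*(1/(2*Y)) = (-24 + Y)/(2*Y))
S(T) - 11000 = (½)*(-24 - 1408)/(-1408) - 11000 = (½)*(-1/1408)*(-1432) - 11000 = 179/352 - 11000 = -3871821/352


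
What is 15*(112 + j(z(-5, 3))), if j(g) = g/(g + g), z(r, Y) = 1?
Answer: 3375/2 ≈ 1687.5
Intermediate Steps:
j(g) = ½ (j(g) = g/((2*g)) = (1/(2*g))*g = ½)
15*(112 + j(z(-5, 3))) = 15*(112 + ½) = 15*(225/2) = 3375/2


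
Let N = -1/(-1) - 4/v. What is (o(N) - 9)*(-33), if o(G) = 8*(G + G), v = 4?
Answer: 297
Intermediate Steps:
N = 0 (N = -1/(-1) - 4/4 = -1*(-1) - 4*1/4 = 1 - 1 = 0)
o(G) = 16*G (o(G) = 8*(2*G) = 16*G)
(o(N) - 9)*(-33) = (16*0 - 9)*(-33) = (0 - 9)*(-33) = -9*(-33) = 297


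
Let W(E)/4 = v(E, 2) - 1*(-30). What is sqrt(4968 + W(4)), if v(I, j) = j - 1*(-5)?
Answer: 2*sqrt(1279) ≈ 71.526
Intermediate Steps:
v(I, j) = 5 + j (v(I, j) = j + 5 = 5 + j)
W(E) = 148 (W(E) = 4*((5 + 2) - 1*(-30)) = 4*(7 + 30) = 4*37 = 148)
sqrt(4968 + W(4)) = sqrt(4968 + 148) = sqrt(5116) = 2*sqrt(1279)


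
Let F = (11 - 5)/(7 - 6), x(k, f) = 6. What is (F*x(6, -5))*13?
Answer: 468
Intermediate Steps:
F = 6 (F = 6/1 = 6*1 = 6)
(F*x(6, -5))*13 = (6*6)*13 = 36*13 = 468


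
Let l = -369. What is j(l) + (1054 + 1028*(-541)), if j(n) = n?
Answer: -555463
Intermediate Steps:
j(l) + (1054 + 1028*(-541)) = -369 + (1054 + 1028*(-541)) = -369 + (1054 - 556148) = -369 - 555094 = -555463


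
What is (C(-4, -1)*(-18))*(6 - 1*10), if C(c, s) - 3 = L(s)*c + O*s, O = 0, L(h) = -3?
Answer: 1080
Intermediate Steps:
C(c, s) = 3 - 3*c (C(c, s) = 3 + (-3*c + 0*s) = 3 + (-3*c + 0) = 3 - 3*c)
(C(-4, -1)*(-18))*(6 - 1*10) = ((3 - 3*(-4))*(-18))*(6 - 1*10) = ((3 + 12)*(-18))*(6 - 10) = (15*(-18))*(-4) = -270*(-4) = 1080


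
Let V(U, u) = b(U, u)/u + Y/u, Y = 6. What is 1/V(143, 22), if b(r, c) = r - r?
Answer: 11/3 ≈ 3.6667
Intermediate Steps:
b(r, c) = 0
V(U, u) = 6/u (V(U, u) = 0/u + 6/u = 0 + 6/u = 6/u)
1/V(143, 22) = 1/(6/22) = 1/(6*(1/22)) = 1/(3/11) = 11/3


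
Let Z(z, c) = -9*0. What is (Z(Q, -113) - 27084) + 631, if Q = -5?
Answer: -26453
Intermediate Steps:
Z(z, c) = 0
(Z(Q, -113) - 27084) + 631 = (0 - 27084) + 631 = -27084 + 631 = -26453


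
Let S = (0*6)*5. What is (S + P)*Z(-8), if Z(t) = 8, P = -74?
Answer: -592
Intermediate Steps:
S = 0 (S = 0*5 = 0)
(S + P)*Z(-8) = (0 - 74)*8 = -74*8 = -592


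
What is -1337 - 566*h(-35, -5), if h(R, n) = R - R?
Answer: -1337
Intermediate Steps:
h(R, n) = 0
-1337 - 566*h(-35, -5) = -1337 - 566*0 = -1337 + 0 = -1337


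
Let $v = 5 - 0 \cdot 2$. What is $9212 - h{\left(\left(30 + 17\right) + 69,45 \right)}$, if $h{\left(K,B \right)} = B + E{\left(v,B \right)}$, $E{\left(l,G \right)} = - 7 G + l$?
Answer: $9477$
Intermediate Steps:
$v = 5$ ($v = 5 - 0 = 5 + 0 = 5$)
$E{\left(l,G \right)} = l - 7 G$
$h{\left(K,B \right)} = 5 - 6 B$ ($h{\left(K,B \right)} = B - \left(-5 + 7 B\right) = 5 - 6 B$)
$9212 - h{\left(\left(30 + 17\right) + 69,45 \right)} = 9212 - \left(5 - 270\right) = 9212 - -265 = 9212 + 265 = 9477$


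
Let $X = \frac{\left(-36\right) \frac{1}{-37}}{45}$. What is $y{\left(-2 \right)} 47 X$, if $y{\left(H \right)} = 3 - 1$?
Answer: $\frac{376}{185} \approx 2.0324$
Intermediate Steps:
$y{\left(H \right)} = 2$ ($y{\left(H \right)} = 3 - 1 = 2$)
$X = \frac{4}{185}$ ($X = \left(-36\right) \left(- \frac{1}{37}\right) \frac{1}{45} = \frac{36}{37} \cdot \frac{1}{45} = \frac{4}{185} \approx 0.021622$)
$y{\left(-2 \right)} 47 X = 2 \cdot 47 \cdot \frac{4}{185} = 94 \cdot \frac{4}{185} = \frac{376}{185}$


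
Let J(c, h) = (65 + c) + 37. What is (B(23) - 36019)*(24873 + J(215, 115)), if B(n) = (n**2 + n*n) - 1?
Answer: -880692780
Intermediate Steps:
J(c, h) = 102 + c
B(n) = -1 + 2*n**2 (B(n) = (n**2 + n**2) - 1 = 2*n**2 - 1 = -1 + 2*n**2)
(B(23) - 36019)*(24873 + J(215, 115)) = ((-1 + 2*23**2) - 36019)*(24873 + (102 + 215)) = ((-1 + 2*529) - 36019)*(24873 + 317) = ((-1 + 1058) - 36019)*25190 = (1057 - 36019)*25190 = -34962*25190 = -880692780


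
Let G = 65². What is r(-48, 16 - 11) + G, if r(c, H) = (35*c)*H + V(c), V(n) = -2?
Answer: -4177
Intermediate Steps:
G = 4225
r(c, H) = -2 + 35*H*c (r(c, H) = (35*c)*H - 2 = 35*H*c - 2 = -2 + 35*H*c)
r(-48, 16 - 11) + G = (-2 + 35*(16 - 11)*(-48)) + 4225 = (-2 + 35*5*(-48)) + 4225 = (-2 - 8400) + 4225 = -8402 + 4225 = -4177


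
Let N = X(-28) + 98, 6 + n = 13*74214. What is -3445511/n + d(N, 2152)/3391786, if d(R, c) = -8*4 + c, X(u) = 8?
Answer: -5842195323763/1636156864968 ≈ -3.5707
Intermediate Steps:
n = 964776 (n = -6 + 13*74214 = -6 + 964782 = 964776)
N = 106 (N = 8 + 98 = 106)
d(R, c) = -32 + c
-3445511/n + d(N, 2152)/3391786 = -3445511/964776 + (-32 + 2152)/3391786 = -3445511*1/964776 + 2120*(1/3391786) = -3445511/964776 + 1060/1695893 = -5842195323763/1636156864968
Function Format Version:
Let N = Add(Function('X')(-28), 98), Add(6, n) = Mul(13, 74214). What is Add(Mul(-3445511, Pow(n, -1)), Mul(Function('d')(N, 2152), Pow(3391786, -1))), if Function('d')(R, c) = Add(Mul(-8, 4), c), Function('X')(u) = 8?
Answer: Rational(-5842195323763, 1636156864968) ≈ -3.5707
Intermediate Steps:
n = 964776 (n = Add(-6, Mul(13, 74214)) = Add(-6, 964782) = 964776)
N = 106 (N = Add(8, 98) = 106)
Function('d')(R, c) = Add(-32, c)
Add(Mul(-3445511, Pow(n, -1)), Mul(Function('d')(N, 2152), Pow(3391786, -1))) = Add(Mul(-3445511, Pow(964776, -1)), Mul(Add(-32, 2152), Pow(3391786, -1))) = Add(Mul(-3445511, Rational(1, 964776)), Mul(2120, Rational(1, 3391786))) = Add(Rational(-3445511, 964776), Rational(1060, 1695893)) = Rational(-5842195323763, 1636156864968)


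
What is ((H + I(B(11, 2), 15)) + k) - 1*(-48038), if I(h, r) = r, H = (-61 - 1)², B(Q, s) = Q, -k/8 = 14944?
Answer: -67655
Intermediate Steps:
k = -119552 (k = -8*14944 = -119552)
H = 3844 (H = (-62)² = 3844)
((H + I(B(11, 2), 15)) + k) - 1*(-48038) = ((3844 + 15) - 119552) - 1*(-48038) = (3859 - 119552) + 48038 = -115693 + 48038 = -67655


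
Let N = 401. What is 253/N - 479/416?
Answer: -86831/166816 ≈ -0.52052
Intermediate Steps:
253/N - 479/416 = 253/401 - 479/416 = -86831/166816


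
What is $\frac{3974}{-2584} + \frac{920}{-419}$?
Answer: $- \frac{2021193}{541348} \approx -3.7336$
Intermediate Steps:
$\frac{3974}{-2584} + \frac{920}{-419} = 3974 \left(- \frac{1}{2584}\right) + 920 \left(- \frac{1}{419}\right) = - \frac{1987}{1292} - \frac{920}{419} = - \frac{2021193}{541348}$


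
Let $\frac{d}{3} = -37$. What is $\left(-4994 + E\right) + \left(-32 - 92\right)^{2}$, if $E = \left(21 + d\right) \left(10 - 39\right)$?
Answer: $12992$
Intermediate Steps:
$d = -111$ ($d = 3 \left(-37\right) = -111$)
$E = 2610$ ($E = \left(21 - 111\right) \left(10 - 39\right) = - 90 \left(10 - 39\right) = \left(-90\right) \left(-29\right) = 2610$)
$\left(-4994 + E\right) + \left(-32 - 92\right)^{2} = \left(-4994 + 2610\right) + \left(-32 - 92\right)^{2} = -2384 + \left(-124\right)^{2} = -2384 + 15376 = 12992$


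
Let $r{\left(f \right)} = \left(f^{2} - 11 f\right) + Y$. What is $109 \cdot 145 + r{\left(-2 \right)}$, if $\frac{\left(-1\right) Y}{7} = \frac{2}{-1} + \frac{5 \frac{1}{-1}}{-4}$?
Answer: $\frac{63345}{4} \approx 15836.0$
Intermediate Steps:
$Y = \frac{21}{4}$ ($Y = - 7 \left(\frac{2}{-1} + \frac{5 \frac{1}{-1}}{-4}\right) = - 7 \left(2 \left(-1\right) + 5 \left(-1\right) \left(- \frac{1}{4}\right)\right) = - 7 \left(-2 - - \frac{5}{4}\right) = - 7 \left(-2 + \frac{5}{4}\right) = \left(-7\right) \left(- \frac{3}{4}\right) = \frac{21}{4} \approx 5.25$)
$r{\left(f \right)} = \frac{21}{4} + f^{2} - 11 f$ ($r{\left(f \right)} = \left(f^{2} - 11 f\right) + \frac{21}{4} = \frac{21}{4} + f^{2} - 11 f$)
$109 \cdot 145 + r{\left(-2 \right)} = 109 \cdot 145 + \left(\frac{21}{4} + \left(-2\right)^{2} - -22\right) = 15805 + \left(\frac{21}{4} + 4 + 22\right) = 15805 + \frac{125}{4} = \frac{63345}{4}$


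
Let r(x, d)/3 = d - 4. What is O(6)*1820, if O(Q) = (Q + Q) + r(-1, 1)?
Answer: 5460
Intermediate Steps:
r(x, d) = -12 + 3*d (r(x, d) = 3*(d - 4) = 3*(-4 + d) = -12 + 3*d)
O(Q) = -9 + 2*Q (O(Q) = (Q + Q) + (-12 + 3*1) = 2*Q + (-12 + 3) = 2*Q - 9 = -9 + 2*Q)
O(6)*1820 = (-9 + 2*6)*1820 = (-9 + 12)*1820 = 3*1820 = 5460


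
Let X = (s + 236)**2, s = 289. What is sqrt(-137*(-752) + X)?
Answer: sqrt(378649) ≈ 615.34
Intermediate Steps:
X = 275625 (X = (289 + 236)**2 = 525**2 = 275625)
sqrt(-137*(-752) + X) = sqrt(-137*(-752) + 275625) = sqrt(103024 + 275625) = sqrt(378649)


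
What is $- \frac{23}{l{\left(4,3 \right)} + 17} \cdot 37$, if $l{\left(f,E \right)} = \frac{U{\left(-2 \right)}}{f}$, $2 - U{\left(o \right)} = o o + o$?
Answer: $- \frac{851}{17} \approx -50.059$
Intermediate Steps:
$U{\left(o \right)} = 2 - o - o^{2}$ ($U{\left(o \right)} = 2 - \left(o o + o\right) = 2 - \left(o^{2} + o\right) = 2 - \left(o + o^{2}\right) = 2 - o - o^{2}$)
$l{\left(f,E \right)} = 0$ ($l{\left(f,E \right)} = \frac{2 - -2 - \left(-2\right)^{2}}{f} = \frac{2 + 2 - 4}{f} = \frac{0}{f} = 0$)
$- \frac{23}{l{\left(4,3 \right)} + 17} \cdot 37 = - \frac{23}{0 + 17} \cdot 37 = - \frac{23}{17} \cdot 37 = \left(-23\right) \frac{1}{17} \cdot 37 = \left(- \frac{23}{17}\right) 37 = - \frac{851}{17}$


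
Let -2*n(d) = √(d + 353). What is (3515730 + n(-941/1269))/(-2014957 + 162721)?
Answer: -585955/308706 + √15757314/783495828 ≈ -1.8981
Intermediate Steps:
n(d) = -√(353 + d)/2 (n(d) = -√(d + 353)/2 = -√(353 + d)/2)
(3515730 + n(-941/1269))/(-2014957 + 162721) = (3515730 - √(353 - 941/1269)/2)/(-2014957 + 162721) = (3515730 - √(353 - 941*1/1269)/2)/(-1852236) = (3515730 - √(353 - 941/1269)/2)*(-1/1852236) = (3515730 - √15757314/423)*(-1/1852236) = -585955/308706 + √15757314/783495828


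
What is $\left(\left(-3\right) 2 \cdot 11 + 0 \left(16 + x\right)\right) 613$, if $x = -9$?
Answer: $-40458$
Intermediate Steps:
$\left(\left(-3\right) 2 \cdot 11 + 0 \left(16 + x\right)\right) 613 = \left(\left(-3\right) 2 \cdot 11 + 0 \left(16 - 9\right)\right) 613 = \left(\left(-6\right) 11 + 0 \cdot 7\right) 613 = \left(-66 + 0\right) 613 = \left(-66\right) 613 = -40458$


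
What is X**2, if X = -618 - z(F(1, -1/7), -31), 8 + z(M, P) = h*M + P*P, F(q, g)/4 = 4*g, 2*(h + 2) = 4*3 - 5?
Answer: 120406729/49 ≈ 2.4573e+6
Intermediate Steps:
h = 3/2 (h = -2 + (4*3 - 5)/2 = -2 + (12 - 5)/2 = -2 + (1/2)*7 = -2 + 7/2 = 3/2 ≈ 1.5000)
F(q, g) = 16*g (F(q, g) = 4*(4*g) = 16*g)
z(M, P) = -8 + P**2 + 3*M/2 (z(M, P) = -8 + (3*M/2 + P*P) = -8 + (3*M/2 + P**2) = -8 + (P**2 + 3*M/2) = -8 + P**2 + 3*M/2)
X = -10973/7 (X = -618 - (-8 + (-31)**2 + 3*(16*(-1/7))/2) = -618 - (-8 + 961 + 3*(16*(-1*1/7))/2) = -618 - (-8 + 961 + 3*(16*(-1/7))/2) = -618 - (-8 + 961 + (3/2)*(-16/7)) = -618 - (-8 + 961 - 24/7) = -618 - 1*6647/7 = -618 - 6647/7 = -10973/7 ≈ -1567.6)
X**2 = (-10973/7)**2 = 120406729/49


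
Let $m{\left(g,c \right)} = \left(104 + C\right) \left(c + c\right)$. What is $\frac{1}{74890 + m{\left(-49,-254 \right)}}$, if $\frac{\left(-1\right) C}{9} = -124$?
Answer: $- \frac{1}{544870} \approx -1.8353 \cdot 10^{-6}$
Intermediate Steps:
$C = 1116$ ($C = \left(-9\right) \left(-124\right) = 1116$)
$m{\left(g,c \right)} = 2440 c$ ($m{\left(g,c \right)} = \left(104 + 1116\right) \left(c + c\right) = 1220 \cdot 2 c = 2440 c$)
$\frac{1}{74890 + m{\left(-49,-254 \right)}} = \frac{1}{74890 + 2440 \left(-254\right)} = \frac{1}{74890 - 619760} = \frac{1}{-544870} = - \frac{1}{544870}$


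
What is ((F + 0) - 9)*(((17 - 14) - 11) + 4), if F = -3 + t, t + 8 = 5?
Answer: 60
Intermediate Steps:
t = -3 (t = -8 + 5 = -3)
F = -6 (F = -3 - 3 = -6)
((F + 0) - 9)*(((17 - 14) - 11) + 4) = ((-6 + 0) - 9)*(((17 - 14) - 11) + 4) = (-6 - 9)*((3 - 11) + 4) = -15*(-8 + 4) = -15*(-4) = 60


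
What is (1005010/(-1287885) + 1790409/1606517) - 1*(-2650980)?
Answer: 1096980511716621779/413801829309 ≈ 2.6510e+6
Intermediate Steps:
(1005010/(-1287885) + 1790409/1606517) - 1*(-2650980) = (1005010*(-1/1287885) + 1790409*(1/1606517)) + 2650980 = (-201002/257577 + 1790409/1606517) + 2650980 = 138255048959/413801829309 + 2650980 = 1096980511716621779/413801829309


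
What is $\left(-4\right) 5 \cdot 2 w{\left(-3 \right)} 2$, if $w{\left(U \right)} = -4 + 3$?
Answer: $80$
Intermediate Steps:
$w{\left(U \right)} = -1$
$\left(-4\right) 5 \cdot 2 w{\left(-3 \right)} 2 = \left(-4\right) 5 \cdot 2 \left(-1\right) 2 = \left(-20\right) 2 \left(-1\right) 2 = \left(-40\right) \left(-1\right) 2 = 40 \cdot 2 = 80$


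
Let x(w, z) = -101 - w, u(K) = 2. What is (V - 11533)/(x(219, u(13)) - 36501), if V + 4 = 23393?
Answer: -11856/36821 ≈ -0.32199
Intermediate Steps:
V = 23389 (V = -4 + 23393 = 23389)
(V - 11533)/(x(219, u(13)) - 36501) = (23389 - 11533)/((-101 - 1*219) - 36501) = 11856/((-101 - 219) - 36501) = 11856/(-320 - 36501) = 11856/(-36821) = 11856*(-1/36821) = -11856/36821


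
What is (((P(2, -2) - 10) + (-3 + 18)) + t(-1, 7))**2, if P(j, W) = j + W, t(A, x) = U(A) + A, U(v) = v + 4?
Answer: 49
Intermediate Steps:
U(v) = 4 + v
t(A, x) = 4 + 2*A (t(A, x) = (4 + A) + A = 4 + 2*A)
P(j, W) = W + j
(((P(2, -2) - 10) + (-3 + 18)) + t(-1, 7))**2 = ((((-2 + 2) - 10) + (-3 + 18)) + (4 + 2*(-1)))**2 = (((0 - 10) + 15) + (4 - 2))**2 = ((-10 + 15) + 2)**2 = (5 + 2)**2 = 7**2 = 49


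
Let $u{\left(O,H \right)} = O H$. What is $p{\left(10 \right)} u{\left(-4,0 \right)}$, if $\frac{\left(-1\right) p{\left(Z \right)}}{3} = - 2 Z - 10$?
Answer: $0$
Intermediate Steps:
$u{\left(O,H \right)} = H O$
$p{\left(Z \right)} = 30 + 6 Z$ ($p{\left(Z \right)} = - 3 \left(- 2 Z - 10\right) = - 3 \left(-10 - 2 Z\right) = 30 + 6 Z$)
$p{\left(10 \right)} u{\left(-4,0 \right)} = \left(30 + 6 \cdot 10\right) 0 \left(-4\right) = \left(30 + 60\right) 0 = 90 \cdot 0 = 0$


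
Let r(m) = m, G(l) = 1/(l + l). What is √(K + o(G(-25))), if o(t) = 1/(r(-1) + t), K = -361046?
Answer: 2*I*√234770799/51 ≈ 600.87*I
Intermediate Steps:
G(l) = 1/(2*l)
o(t) = 1/(-1 + t)
√(K + o(G(-25))) = √(-361046 + 1/(-1 + (½)/(-25))) = √(-361046 + 1/(-1 + (½)*(-1/25))) = √(-361046 + 1/(-1 - 1/50)) = √(-361046 + 1/(-51/50)) = √(-361046 - 50/51) = √(-18413396/51) = 2*I*√234770799/51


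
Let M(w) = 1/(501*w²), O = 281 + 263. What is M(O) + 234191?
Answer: 34722079435777/148263936 ≈ 2.3419e+5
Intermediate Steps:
O = 544
M(w) = 1/(501*w²)
M(O) + 234191 = (1/501)/544² + 234191 = (1/501)*(1/295936) + 234191 = 1/148263936 + 234191 = 34722079435777/148263936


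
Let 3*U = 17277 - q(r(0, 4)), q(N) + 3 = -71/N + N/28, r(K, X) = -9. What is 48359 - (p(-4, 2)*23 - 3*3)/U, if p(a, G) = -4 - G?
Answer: 210490057559/4352653 ≈ 48359.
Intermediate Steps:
q(N) = -3 - 71/N + N/28 (q(N) = -3 + (-71/N + N/28) = -3 - 71/N + N/28)
U = 4352653/756 (U = (17277 - (-3 - 71/(-9) + (1/28)*(-9)))/3 = (17277 - (-3 - 71*(-⅑) - 9/28))/3 = (17277 - (-3 + 71/9 - 9/28))/3 = (17277 - 1*1151/252)/3 = (17277 - 1151/252)/3 = (⅓)*(4352653/252) = 4352653/756 ≈ 5757.5)
48359 - (p(-4, 2)*23 - 3*3)/U = 48359 - ((-4 - 1*2)*23 - 3*3)/4352653/756 = 48359 - ((-4 - 2)*23 - 9)*756/4352653 = 48359 - (-6*23 - 9)*756/4352653 = 48359 - (-138 - 9)*756/4352653 = 48359 - (-147)*756/4352653 = 48359 - 1*(-111132/4352653) = 48359 + 111132/4352653 = 210490057559/4352653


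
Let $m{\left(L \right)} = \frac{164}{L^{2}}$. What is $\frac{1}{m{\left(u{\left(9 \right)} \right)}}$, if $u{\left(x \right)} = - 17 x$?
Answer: $\frac{23409}{164} \approx 142.74$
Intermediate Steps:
$m{\left(L \right)} = \frac{164}{L^{2}}$
$\frac{1}{m{\left(u{\left(9 \right)} \right)}} = \frac{1}{164 \cdot \frac{1}{23409}} = \frac{1}{\frac{164}{23409}} = \frac{23409}{164}$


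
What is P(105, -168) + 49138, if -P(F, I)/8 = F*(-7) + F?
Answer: 54178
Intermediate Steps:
P(F, I) = 48*F (P(F, I) = -8*(F*(-7) + F) = -8*(-7*F + F) = -(-48)*F = 48*F)
P(105, -168) + 49138 = 48*105 + 49138 = 5040 + 49138 = 54178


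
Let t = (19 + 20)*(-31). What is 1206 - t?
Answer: 2415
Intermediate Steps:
t = -1209 (t = 39*(-31) = -1209)
1206 - t = 1206 - 1*(-1209) = 1206 + 1209 = 2415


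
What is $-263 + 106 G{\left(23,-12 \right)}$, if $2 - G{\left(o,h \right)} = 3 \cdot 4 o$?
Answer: $-29307$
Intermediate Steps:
$G{\left(o,h \right)} = 2 - 12 o$ ($G{\left(o,h \right)} = 2 - 3 \cdot 4 o = 2 - 12 o$)
$-263 + 106 G{\left(23,-12 \right)} = -263 + 106 \left(2 - 276\right) = -263 + 106 \left(-274\right) = -263 - 29044 = -29307$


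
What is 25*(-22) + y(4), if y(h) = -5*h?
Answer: -570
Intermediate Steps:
25*(-22) + y(4) = 25*(-22) - 5*4 = -550 - 20 = -570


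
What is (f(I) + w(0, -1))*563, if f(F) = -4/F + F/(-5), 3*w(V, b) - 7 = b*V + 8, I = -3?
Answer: 58552/15 ≈ 3903.5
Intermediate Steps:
w(V, b) = 5 + V*b/3 (w(V, b) = 7/3 + (b*V + 8)/3 = 7/3 + (V*b + 8)/3 = 7/3 + (8 + V*b)/3 = 7/3 + (8/3 + V*b/3) = 5 + V*b/3)
f(F) = -4/F - F/5 (f(F) = -4/F + F*(-⅕) = -4/F - F/5)
(f(I) + w(0, -1))*563 = ((-4/(-3) - ⅕*(-3)) + (5 + (⅓)*0*(-1)))*563 = ((-4*(-⅓) + ⅗) + (5 + 0))*563 = ((4/3 + ⅗) + 5)*563 = (29/15 + 5)*563 = (104/15)*563 = 58552/15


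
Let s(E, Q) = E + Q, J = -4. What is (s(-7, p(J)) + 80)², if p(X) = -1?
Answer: 5184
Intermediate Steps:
(s(-7, p(J)) + 80)² = ((-7 - 1) + 80)² = (-8 + 80)² = 72² = 5184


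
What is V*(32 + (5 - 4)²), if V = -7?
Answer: -231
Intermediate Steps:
V*(32 + (5 - 4)²) = -7*(32 + (5 - 4)²) = -7*(32 + 1²) = -7*(32 + 1) = -7*33 = -231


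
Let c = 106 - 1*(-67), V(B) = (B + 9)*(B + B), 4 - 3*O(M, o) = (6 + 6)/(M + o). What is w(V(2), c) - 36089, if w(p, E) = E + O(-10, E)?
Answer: -17562284/489 ≈ -35915.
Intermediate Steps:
O(M, o) = 4/3 - 4/(M + o) (O(M, o) = 4/3 - (6 + 6)/(3*(M + o)) = 4/3 - 4/(M + o))
V(B) = 2*B*(9 + B) (V(B) = (9 + B)*(2*B) = 2*B*(9 + B))
c = 173 (c = 106 + 67 = 173)
w(p, E) = E + 4*(-13 + E)/(3*(-10 + E)) (w(p, E) = E + 4*(-3 - 10 + E)/(3*(-10 + E)) = E + 4*(-13 + E)/(3*(-10 + E)))
w(V(2), c) - 36089 = (-52 - 26*173 + 3*173²)/(3*(-10 + 173)) - 36089 = (⅓)*(-52 - 4498 + 3*29929)/163 - 36089 = (⅓)*(1/163)*(-52 - 4498 + 89787) - 36089 = (⅓)*(1/163)*85237 - 36089 = 85237/489 - 36089 = -17562284/489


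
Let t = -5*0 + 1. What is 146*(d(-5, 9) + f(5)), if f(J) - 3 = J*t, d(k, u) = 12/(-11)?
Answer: 11096/11 ≈ 1008.7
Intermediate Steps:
d(k, u) = -12/11 (d(k, u) = 12*(-1/11) = -12/11)
t = 1 (t = 0 + 1 = 1)
f(J) = 3 + J (f(J) = 3 + J*1 = 3 + J)
146*(d(-5, 9) + f(5)) = 146*(-12/11 + (3 + 5)) = 146*(-12/11 + 8) = 146*(76/11) = 11096/11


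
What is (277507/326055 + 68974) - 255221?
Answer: -60726488078/326055 ≈ -1.8625e+5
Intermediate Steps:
(277507/326055 + 68974) - 255221 = 22489595077/326055 - 255221 = -60726488078/326055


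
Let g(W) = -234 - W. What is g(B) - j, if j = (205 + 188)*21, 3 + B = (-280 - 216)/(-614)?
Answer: -2604836/307 ≈ -8484.8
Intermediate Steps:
B = -673/307 (B = -3 + (-280 - 216)/(-614) = -3 - 496*(-1/614) = -3 + 248/307 = -673/307 ≈ -2.1922)
j = 8253 (j = 393*21 = 8253)
g(B) - j = (-234 - 1*(-673/307)) - 1*8253 = (-234 + 673/307) - 8253 = -71165/307 - 8253 = -2604836/307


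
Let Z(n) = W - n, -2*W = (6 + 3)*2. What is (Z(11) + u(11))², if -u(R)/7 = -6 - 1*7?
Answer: 5041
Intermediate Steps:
u(R) = 91 (u(R) = -7*(-6 - 1*7) = -7*(-6 - 7) = -7*(-13) = 91)
W = -9 (W = -(6 + 3)*2/2 = -9*2/2 = -½*18 = -9)
Z(n) = -9 - n
(Z(11) + u(11))² = ((-9 - 1*11) + 91)² = ((-9 - 11) + 91)² = (-20 + 91)² = 71² = 5041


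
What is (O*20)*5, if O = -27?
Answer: -2700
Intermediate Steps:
(O*20)*5 = -27*20*5 = -540*5 = -2700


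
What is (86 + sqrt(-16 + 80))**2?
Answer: 8836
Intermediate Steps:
(86 + sqrt(-16 + 80))**2 = (86 + sqrt(64))**2 = (86 + 8)**2 = 94**2 = 8836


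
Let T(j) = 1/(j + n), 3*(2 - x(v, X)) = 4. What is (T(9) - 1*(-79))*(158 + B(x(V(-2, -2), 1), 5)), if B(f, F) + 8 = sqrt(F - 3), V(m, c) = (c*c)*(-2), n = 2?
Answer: 130500/11 + 870*sqrt(2)/11 ≈ 11975.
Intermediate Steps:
V(m, c) = -2*c**2 (V(m, c) = c**2*(-2) = -2*c**2)
x(v, X) = 2/3 (x(v, X) = 2 - 1/3*4 = 2 - 4/3 = 2/3)
B(f, F) = -8 + sqrt(-3 + F) (B(f, F) = -8 + sqrt(F - 3) = -8 + sqrt(-3 + F))
T(j) = 1/(2 + j) (T(j) = 1/(j + 2) = 1/(2 + j))
(T(9) - 1*(-79))*(158 + B(x(V(-2, -2), 1), 5)) = (1/(2 + 9) - 1*(-79))*(158 + (-8 + sqrt(-3 + 5))) = (1/11 + 79)*(158 + (-8 + sqrt(2))) = (1/11 + 79)*(150 + sqrt(2)) = 870*(150 + sqrt(2))/11 = 130500/11 + 870*sqrt(2)/11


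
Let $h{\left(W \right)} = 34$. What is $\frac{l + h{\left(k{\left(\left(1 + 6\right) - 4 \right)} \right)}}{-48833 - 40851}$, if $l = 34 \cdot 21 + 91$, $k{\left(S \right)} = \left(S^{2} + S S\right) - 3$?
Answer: $- \frac{839}{89684} \approx -0.0093551$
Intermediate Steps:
$k{\left(S \right)} = -3 + 2 S^{2}$ ($k{\left(S \right)} = \left(S^{2} + S^{2}\right) - 3 = 2 S^{2} - 3 = -3 + 2 S^{2}$)
$l = 805$ ($l = 714 + 91 = 805$)
$\frac{l + h{\left(k{\left(\left(1 + 6\right) - 4 \right)} \right)}}{-48833 - 40851} = \frac{805 + 34}{-48833 - 40851} = \frac{839}{-89684} = 839 \left(- \frac{1}{89684}\right) = - \frac{839}{89684}$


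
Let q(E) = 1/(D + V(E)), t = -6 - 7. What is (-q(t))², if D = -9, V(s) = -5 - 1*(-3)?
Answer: 1/121 ≈ 0.0082645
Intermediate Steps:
t = -13
V(s) = -2 (V(s) = -5 + 3 = -2)
q(E) = -1/11 (q(E) = 1/(-9 - 2) = 1/(-11) = -1/11)
(-q(t))² = (-1*(-1/11))² = (1/11)² = 1/121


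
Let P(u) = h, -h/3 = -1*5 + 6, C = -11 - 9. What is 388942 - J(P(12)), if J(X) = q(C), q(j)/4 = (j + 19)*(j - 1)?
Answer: 388858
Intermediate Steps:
C = -20
h = -3 (h = -3*(-1*5 + 6) = -3*(-5 + 6) = -3*1 = -3)
P(u) = -3
q(j) = 4*(-1 + j)*(19 + j) (q(j) = 4*((j + 19)*(j - 1)) = 4*((19 + j)*(-1 + j)) = 4*((-1 + j)*(19 + j)) = 4*(-1 + j)*(19 + j))
J(X) = 84 (J(X) = -76 + 4*(-20)² + 72*(-20) = -76 + 4*400 - 1440 = -76 + 1600 - 1440 = 84)
388942 - J(P(12)) = 388942 - 1*84 = 388942 - 84 = 388858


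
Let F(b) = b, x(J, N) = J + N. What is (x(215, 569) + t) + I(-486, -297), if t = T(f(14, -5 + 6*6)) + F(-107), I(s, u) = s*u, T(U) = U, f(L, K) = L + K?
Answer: 145064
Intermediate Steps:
f(L, K) = K + L
t = -62 (t = ((-5 + 6*6) + 14) - 107 = ((-5 + 36) + 14) - 107 = (31 + 14) - 107 = 45 - 107 = -62)
(x(215, 569) + t) + I(-486, -297) = ((215 + 569) - 62) - 486*(-297) = (784 - 62) + 144342 = 722 + 144342 = 145064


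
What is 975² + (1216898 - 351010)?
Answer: 1816513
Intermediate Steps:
975² + (1216898 - 351010) = 950625 + 865888 = 1816513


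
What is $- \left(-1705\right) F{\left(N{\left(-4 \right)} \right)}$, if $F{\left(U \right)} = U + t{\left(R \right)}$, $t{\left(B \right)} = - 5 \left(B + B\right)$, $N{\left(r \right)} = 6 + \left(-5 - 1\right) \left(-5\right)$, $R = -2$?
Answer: $95480$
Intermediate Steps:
$N{\left(r \right)} = 36$ ($N{\left(r \right)} = 6 + \left(-5 - 1\right) \left(-5\right) = 6 - -30 = 6 + 30 = 36$)
$t{\left(B \right)} = - 10 B$ ($t{\left(B \right)} = - 5 \cdot 2 B = - 10 B$)
$F{\left(U \right)} = 20 + U$ ($F{\left(U \right)} = U - -20 = U + 20 = 20 + U$)
$- \left(-1705\right) F{\left(N{\left(-4 \right)} \right)} = - \left(-1705\right) \left(20 + 36\right) = - \left(-1705\right) 56 = \left(-1\right) \left(-95480\right) = 95480$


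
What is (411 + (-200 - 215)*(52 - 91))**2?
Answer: 275427216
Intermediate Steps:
(411 + (-200 - 215)*(52 - 91))**2 = (411 - 415*(-39))**2 = (411 + 16185)**2 = 16596**2 = 275427216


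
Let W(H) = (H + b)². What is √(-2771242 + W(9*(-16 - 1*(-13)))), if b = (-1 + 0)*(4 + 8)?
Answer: I*√2769721 ≈ 1664.2*I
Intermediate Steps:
b = -12 (b = -1*12 = -12)
W(H) = (-12 + H)² (W(H) = (H - 12)² = (-12 + H)²)
√(-2771242 + W(9*(-16 - 1*(-13)))) = √(-2771242 + (-12 + 9*(-16 - 1*(-13)))²) = √(-2771242 + (-12 + 9*(-16 + 13))²) = √(-2771242 + (-12 + 9*(-3))²) = √(-2771242 + (-12 - 27)²) = √(-2771242 + (-39)²) = √(-2771242 + 1521) = √(-2769721) = I*√2769721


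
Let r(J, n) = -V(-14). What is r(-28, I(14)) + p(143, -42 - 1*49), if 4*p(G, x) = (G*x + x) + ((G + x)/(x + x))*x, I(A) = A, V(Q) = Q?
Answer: -6511/2 ≈ -3255.5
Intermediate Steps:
r(J, n) = 14 (r(J, n) = -1*(-14) = 14)
p(G, x) = G/8 + 3*x/8 + G*x/4 (p(G, x) = ((G*x + x) + ((G + x)/(x + x))*x)/4 = ((x + G*x) + ((G + x)/((2*x)))*x)/4 = ((x + G*x) + ((G + x)*(1/(2*x)))*x)/4 = ((x + G*x) + ((G + x)/(2*x))*x)/4 = ((x + G*x) + (G/2 + x/2))/4 = (G/2 + 3*x/2 + G*x)/4 = G/8 + 3*x/8 + G*x/4)
r(-28, I(14)) + p(143, -42 - 1*49) = 14 + ((⅛)*143 + 3*(-42 - 1*49)/8 + (¼)*143*(-42 - 1*49)) = 14 + (143/8 + 3*(-42 - 49)/8 + (¼)*143*(-42 - 49)) = 14 + (143/8 + (3/8)*(-91) + (¼)*143*(-91)) = 14 + (143/8 - 273/8 - 13013/4) = 14 - 6539/2 = -6511/2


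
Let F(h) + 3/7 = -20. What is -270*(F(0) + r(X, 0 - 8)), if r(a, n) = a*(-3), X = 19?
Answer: 146340/7 ≈ 20906.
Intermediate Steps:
r(a, n) = -3*a
F(h) = -143/7 (F(h) = -3/7 - 20 = -143/7)
-270*(F(0) + r(X, 0 - 8)) = -270*(-143/7 - 3*19) = -270*(-143/7 - 57) = -270*(-542/7) = 146340/7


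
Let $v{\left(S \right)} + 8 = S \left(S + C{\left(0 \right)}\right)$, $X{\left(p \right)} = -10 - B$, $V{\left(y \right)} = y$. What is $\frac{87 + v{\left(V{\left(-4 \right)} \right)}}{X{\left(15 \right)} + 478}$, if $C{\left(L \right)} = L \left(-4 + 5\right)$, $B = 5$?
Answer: $\frac{95}{463} \approx 0.20518$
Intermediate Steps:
$C{\left(L \right)} = L$ ($C{\left(L \right)} = L 1 = L$)
$X{\left(p \right)} = -15$ ($X{\left(p \right)} = -10 - 5 = -15$)
$v{\left(S \right)} = -8 + S^{2}$ ($v{\left(S \right)} = -8 + S \left(S + 0\right) = -8 + S S = -8 + S^{2}$)
$\frac{87 + v{\left(V{\left(-4 \right)} \right)}}{X{\left(15 \right)} + 478} = \frac{87 - \left(8 - \left(-4\right)^{2}\right)}{-15 + 478} = \frac{87 + \left(-8 + 16\right)}{463} = \left(87 + 8\right) \frac{1}{463} = 95 \cdot \frac{1}{463} = \frac{95}{463}$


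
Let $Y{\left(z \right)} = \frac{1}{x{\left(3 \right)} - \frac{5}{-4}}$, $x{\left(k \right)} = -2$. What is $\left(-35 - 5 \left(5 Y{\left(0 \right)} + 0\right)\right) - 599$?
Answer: $- \frac{1802}{3} \approx -600.67$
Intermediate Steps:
$Y{\left(z \right)} = - \frac{4}{3}$ ($Y{\left(z \right)} = \frac{1}{-2 - \frac{5}{-4}} = \frac{1}{-2 - - \frac{5}{4}} = \frac{1}{-2 + \frac{5}{4}} = \frac{1}{- \frac{3}{4}} = - \frac{4}{3}$)
$\left(-35 - 5 \left(5 Y{\left(0 \right)} + 0\right)\right) - 599 = \left(-35 - 5 \left(5 \left(- \frac{4}{3}\right) + 0\right)\right) - 599 = \left(-35 - 5 \left(- \frac{20}{3} + 0\right)\right) - 599 = \left(-35 - - \frac{100}{3}\right) - 599 = \left(-35 + \frac{100}{3}\right) - 599 = - \frac{5}{3} - 599 = - \frac{1802}{3}$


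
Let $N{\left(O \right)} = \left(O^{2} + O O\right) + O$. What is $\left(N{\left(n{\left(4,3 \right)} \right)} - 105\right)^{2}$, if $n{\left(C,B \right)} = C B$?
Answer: $38025$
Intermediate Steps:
$n{\left(C,B \right)} = B C$
$N{\left(O \right)} = O + 2 O^{2}$ ($N{\left(O \right)} = \left(O^{2} + O^{2}\right) + O = 2 O^{2} + O = O + 2 O^{2}$)
$\left(N{\left(n{\left(4,3 \right)} \right)} - 105\right)^{2} = \left(3 \cdot 4 \left(1 + 2 \cdot 3 \cdot 4\right) - 105\right)^{2} = \left(12 \left(1 + 2 \cdot 12\right) - 105\right)^{2} = \left(12 \left(1 + 24\right) - 105\right)^{2} = \left(12 \cdot 25 - 105\right)^{2} = \left(300 - 105\right)^{2} = 195^{2} = 38025$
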